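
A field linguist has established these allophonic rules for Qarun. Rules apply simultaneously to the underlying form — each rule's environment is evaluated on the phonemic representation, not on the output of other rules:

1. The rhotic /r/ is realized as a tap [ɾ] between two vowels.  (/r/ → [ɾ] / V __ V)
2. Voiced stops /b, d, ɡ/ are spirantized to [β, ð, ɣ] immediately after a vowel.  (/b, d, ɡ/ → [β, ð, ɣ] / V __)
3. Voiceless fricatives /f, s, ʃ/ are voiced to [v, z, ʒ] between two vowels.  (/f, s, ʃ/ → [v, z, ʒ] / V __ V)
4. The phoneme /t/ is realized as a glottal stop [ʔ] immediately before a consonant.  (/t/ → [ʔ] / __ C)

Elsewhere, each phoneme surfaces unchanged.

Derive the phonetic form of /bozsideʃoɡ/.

/b/ (word-initial) fails the environment for rule 2, so it stays [b].
/o/ (between /b/ and /z/) is unaffected → [o].
/z/ (between /o/ and /s/) is unaffected → [z].
/s/ (between /z/ and /i/) fails the environment for rule 3, so it stays [s].
/i/ (between /s/ and /d/): no rule targets it → [i].
Rule 2 applies to /d/ (between /i/ and /e/: immediately after a vowel) → [ð].
/e/ — not in any rule's target class → [e].
/ʃ/ — between /e/ and /o/, between two vowels — surfaces as [ʒ] (rule 3).
/o/ (between /ʃ/ and /ɡ/): no rule targets it → [o].
/ɡ/ (word-final): immediately after a vowel, so rule 2 applies → [ɣ].

[bozsiðeʒoɣ]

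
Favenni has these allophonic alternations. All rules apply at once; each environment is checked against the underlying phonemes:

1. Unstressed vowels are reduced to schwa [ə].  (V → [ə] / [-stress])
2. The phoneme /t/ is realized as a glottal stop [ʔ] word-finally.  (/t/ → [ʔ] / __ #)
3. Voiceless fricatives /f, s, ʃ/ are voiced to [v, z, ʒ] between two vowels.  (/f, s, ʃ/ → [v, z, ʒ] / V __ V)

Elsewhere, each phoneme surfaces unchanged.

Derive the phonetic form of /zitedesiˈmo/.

/z/ — not in any rule's target class → [z].
/i/ (between /z/ and /t/) occurs in an unstressed syllable → [ə] by rule 1.
/t/ — between /i/ and /e/; rule 2 does not apply here → [t].
/e/ meets the environment for rule 1 (in an unstressed syllable) → [ə].
/d/ stays [d].
/e/ (between /d/ and /s/): in an unstressed syllable, so rule 1 applies → [ə].
/s/ (between /e/ and /i/): between two vowels, so rule 3 applies → [z].
/i/ (between /s/ and /m/): in an unstressed syllable, so rule 1 applies → [ə].
/m/ (between /i/ and /o/) is unaffected → [m].
/o/ (word-final): rule 1 targets it, but not in an unstressed syllable → unchanged [o].

[zətədəzəˈmo]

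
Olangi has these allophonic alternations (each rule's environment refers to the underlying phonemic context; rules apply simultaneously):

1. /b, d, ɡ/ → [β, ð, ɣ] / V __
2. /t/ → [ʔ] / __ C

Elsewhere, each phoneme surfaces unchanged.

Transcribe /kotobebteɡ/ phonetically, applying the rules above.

/k/ — not in any rule's target class → [k].
/o/ stays [o].
/t/ (between /o/ and /o/): rule 2 targets it, but not immediately before a consonant → unchanged [t].
/o/ (between /t/ and /b/): no rule targets it → [o].
Rule 1 applies to /b/ (between /o/ and /e/: immediately after a vowel) → [β].
/e/ (between /b/ and /b/): no rule targets it → [e].
/b/ (between /e/ and /t/) occurs immediately after a vowel → [β] by rule 1.
/t/ (between /b/ and /e/) fails the environment for rule 2, so it stays [t].
/e/ stays [e].
/ɡ/ (word-final) occurs immediately after a vowel → [ɣ] by rule 1.

[kotoβeβteɣ]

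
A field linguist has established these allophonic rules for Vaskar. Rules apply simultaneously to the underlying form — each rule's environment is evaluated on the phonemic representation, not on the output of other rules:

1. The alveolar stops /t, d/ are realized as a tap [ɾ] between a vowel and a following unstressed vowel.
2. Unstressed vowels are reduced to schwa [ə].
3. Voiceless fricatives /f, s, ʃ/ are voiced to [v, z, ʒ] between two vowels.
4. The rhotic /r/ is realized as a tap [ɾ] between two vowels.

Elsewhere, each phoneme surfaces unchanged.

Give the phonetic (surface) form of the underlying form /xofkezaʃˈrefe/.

/x/ (word-initial) is unaffected → [x].
/o/ (between /x/ and /f/): in an unstressed syllable, so rule 2 applies → [ə].
/f/ (between /o/ and /k/) fails the environment for rule 3, so it stays [f].
/k/ (between /f/ and /e/): no rule targets it → [k].
Rule 2 applies to /e/ (between /k/ and /z/: in an unstressed syllable) → [ə].
/z/ stays [z].
/a/ (between /z/ and /ʃ/): in an unstressed syllable, so rule 2 applies → [ə].
/ʃ/ (between /a/ and /r/): rule 3 targets it, but not between two vowels → unchanged [ʃ].
/r/ — between /ʃ/ and /e/; rule 4 does not apply here → [r].
/e/ (between /r/ and /f/): rule 2 targets it, but not in an unstressed syllable → unchanged [e].
/f/ — between /e/ and /e/, between two vowels — surfaces as [v] (rule 3).
/e/ — word-final, in an unstressed syllable — surfaces as [ə] (rule 2).

[xəfkəzəʃˈrevə]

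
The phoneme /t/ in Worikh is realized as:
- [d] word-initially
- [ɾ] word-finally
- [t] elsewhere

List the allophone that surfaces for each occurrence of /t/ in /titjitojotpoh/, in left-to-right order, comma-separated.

Occurrence 1 (position 1): word-initially → [d].
Occurrence 2 (position 3): no conditioning environment matches → elsewhere allophone [t].
Occurrence 3 (position 6): no conditioning environment matches → elsewhere allophone [t].
Occurrence 4 (position 10): no conditioning environment matches → elsewhere allophone [t].

[d], [t], [t], [t]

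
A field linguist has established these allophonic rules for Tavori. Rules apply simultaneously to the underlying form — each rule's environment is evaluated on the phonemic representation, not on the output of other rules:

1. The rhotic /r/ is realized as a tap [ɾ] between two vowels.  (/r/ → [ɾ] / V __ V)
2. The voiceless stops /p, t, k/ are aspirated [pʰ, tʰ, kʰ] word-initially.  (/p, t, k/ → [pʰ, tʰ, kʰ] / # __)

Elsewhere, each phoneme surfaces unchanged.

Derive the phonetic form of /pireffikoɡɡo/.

[pʰiɾeffikoɡɡo]

/p/ (word-initial): word-initially, so rule 2 applies → [pʰ].
/r/ (between /i/ and /e/): between two vowels, so rule 1 applies → [ɾ].
/k/ (between /i/ and /o/): rule 2 targets it, but not word-initially → unchanged [k].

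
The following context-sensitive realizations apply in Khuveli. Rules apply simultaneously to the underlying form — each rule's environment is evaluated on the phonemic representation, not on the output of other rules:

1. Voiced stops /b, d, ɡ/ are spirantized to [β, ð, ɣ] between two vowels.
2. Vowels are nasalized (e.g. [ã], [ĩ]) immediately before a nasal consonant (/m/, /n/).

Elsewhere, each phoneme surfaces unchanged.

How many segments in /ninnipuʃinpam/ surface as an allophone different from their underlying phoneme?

Segments that undergo a rule: /i/ → [ĩ] (rule 2); /i/ → [ĩ] (rule 2); /a/ → [ã] (rule 2).
All other segments surface unchanged.

3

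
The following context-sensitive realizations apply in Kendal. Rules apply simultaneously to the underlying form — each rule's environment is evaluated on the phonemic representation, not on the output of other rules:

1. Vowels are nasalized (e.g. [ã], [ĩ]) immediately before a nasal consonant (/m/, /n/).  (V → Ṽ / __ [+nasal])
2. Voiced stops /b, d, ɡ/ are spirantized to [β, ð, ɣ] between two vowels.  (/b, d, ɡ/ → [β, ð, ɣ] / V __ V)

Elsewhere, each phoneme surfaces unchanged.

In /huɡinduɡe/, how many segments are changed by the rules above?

Segments that undergo a rule: /ɡ/ → [ɣ] (rule 2); /i/ → [ĩ] (rule 1); /ɡ/ → [ɣ] (rule 2).
All other segments surface unchanged.

3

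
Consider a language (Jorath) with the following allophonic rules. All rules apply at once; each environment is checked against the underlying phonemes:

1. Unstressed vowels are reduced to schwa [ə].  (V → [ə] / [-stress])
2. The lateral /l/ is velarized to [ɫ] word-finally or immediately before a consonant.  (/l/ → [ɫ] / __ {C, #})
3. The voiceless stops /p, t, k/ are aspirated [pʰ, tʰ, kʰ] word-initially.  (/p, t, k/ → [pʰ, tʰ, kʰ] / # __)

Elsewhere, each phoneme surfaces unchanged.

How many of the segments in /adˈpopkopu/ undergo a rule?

3

Segments that undergo a rule: /a/ → [ə] (rule 1); /o/ → [ə] (rule 1); /u/ → [ə] (rule 1).
All other segments surface unchanged.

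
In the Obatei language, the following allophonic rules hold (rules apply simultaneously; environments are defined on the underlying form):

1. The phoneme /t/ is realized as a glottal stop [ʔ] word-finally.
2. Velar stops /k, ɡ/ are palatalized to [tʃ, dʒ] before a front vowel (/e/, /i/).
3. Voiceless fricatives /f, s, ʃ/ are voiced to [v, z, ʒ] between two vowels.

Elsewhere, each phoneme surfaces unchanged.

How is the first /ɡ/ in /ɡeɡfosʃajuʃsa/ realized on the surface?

Rule 2 applies to /ɡ/ (word-initial: before a front vowel) → [dʒ].

[dʒ]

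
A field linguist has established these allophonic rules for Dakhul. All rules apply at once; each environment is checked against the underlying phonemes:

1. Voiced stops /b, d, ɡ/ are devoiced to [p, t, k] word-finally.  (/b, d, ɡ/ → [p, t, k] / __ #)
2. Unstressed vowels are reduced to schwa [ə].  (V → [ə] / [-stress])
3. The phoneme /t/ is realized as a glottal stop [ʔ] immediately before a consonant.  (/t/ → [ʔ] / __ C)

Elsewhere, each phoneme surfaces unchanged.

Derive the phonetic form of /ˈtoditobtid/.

[ˈtodətəbtət]

/t/ (word-initial) fails the environment for rule 3, so it stays [t].
/o/ (between /t/ and /d/) is in the target of rule 2 but the environment (in an unstressed syllable) is not met → [o].
/d/ (between /o/ and /i/): rule 1 targets it, but not word-finally → unchanged [d].
/i/ meets the environment for rule 2 (in an unstressed syllable) → [ə].
/t/ (between /i/ and /o/) is in the target of rule 3 but the environment (immediately before a consonant) is not met → [t].
/o/ — between /t/ and /b/, in an unstressed syllable — surfaces as [ə] (rule 2).
/b/ (between /o/ and /t/) fails the environment for rule 1, so it stays [b].
/t/ (between /b/ and /i/): rule 3 targets it, but not immediately before a consonant → unchanged [t].
/i/ meets the environment for rule 2 (in an unstressed syllable) → [ə].
/d/ (word-final): word-finally, so rule 1 applies → [t].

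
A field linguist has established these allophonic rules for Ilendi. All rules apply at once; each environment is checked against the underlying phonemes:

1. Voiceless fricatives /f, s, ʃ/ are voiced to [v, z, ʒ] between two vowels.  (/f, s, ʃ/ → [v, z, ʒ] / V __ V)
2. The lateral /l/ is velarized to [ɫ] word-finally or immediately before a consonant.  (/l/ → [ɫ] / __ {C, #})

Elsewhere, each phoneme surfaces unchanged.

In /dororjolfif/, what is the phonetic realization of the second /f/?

[f]

/f/ (word-final) is in the target of rule 1 but the environment (between two vowels) is not met → [f].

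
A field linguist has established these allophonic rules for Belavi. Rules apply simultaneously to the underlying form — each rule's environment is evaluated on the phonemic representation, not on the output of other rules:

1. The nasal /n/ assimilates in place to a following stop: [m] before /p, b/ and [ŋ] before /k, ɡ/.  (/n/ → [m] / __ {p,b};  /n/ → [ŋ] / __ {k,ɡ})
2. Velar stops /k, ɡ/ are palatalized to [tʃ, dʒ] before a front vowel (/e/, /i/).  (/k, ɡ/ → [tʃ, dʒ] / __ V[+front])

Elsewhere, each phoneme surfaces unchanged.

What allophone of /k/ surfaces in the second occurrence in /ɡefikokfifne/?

[k]

/k/ (between /o/ and /f/) is in the target of rule 2 but the environment (before a front vowel) is not met → [k].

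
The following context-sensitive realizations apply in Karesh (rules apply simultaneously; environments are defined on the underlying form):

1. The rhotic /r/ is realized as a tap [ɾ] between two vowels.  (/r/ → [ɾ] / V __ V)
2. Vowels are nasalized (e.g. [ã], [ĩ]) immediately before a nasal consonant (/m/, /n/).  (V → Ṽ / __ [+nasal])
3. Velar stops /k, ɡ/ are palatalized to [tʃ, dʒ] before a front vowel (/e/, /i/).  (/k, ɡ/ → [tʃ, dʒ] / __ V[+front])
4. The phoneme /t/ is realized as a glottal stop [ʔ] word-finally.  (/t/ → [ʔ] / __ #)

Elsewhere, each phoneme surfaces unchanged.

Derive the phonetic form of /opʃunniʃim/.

/o/ — word-initial; rule 2 does not apply here → [o].
/u/ meets the environment for rule 2 (before a nasal consonant) → [ũ].
/i/ (between /n/ and /ʃ/) is in the target of rule 2 but the environment (before a nasal consonant) is not met → [i].
/i/ (between /ʃ/ and /m/) occurs before a nasal consonant → [ĩ] by rule 2.

[opʃũnniʃĩm]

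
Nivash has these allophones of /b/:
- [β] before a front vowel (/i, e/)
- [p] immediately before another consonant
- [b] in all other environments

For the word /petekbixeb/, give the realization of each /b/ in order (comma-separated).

[β], [b]

Occurrence 1 (position 6): before a front vowel (/i, e/) → [β].
Occurrence 2 (position 10): no conditioning environment matches → elsewhere allophone [b].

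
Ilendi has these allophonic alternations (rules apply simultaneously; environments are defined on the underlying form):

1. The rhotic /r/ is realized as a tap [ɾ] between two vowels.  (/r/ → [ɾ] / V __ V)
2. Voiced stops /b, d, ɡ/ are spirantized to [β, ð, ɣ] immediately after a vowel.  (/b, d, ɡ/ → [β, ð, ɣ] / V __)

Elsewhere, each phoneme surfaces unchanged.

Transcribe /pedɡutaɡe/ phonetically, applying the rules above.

/p/ stays [p].
/e/ (between /p/ and /d/): no rule targets it → [e].
/d/ — between /e/ and /ɡ/, immediately after a vowel — surfaces as [ð] (rule 2).
/ɡ/ — between /d/ and /u/; rule 2 does not apply here → [ɡ].
/u/ — not in any rule's target class → [u].
/t/ — not in any rule's target class → [t].
/a/ stays [a].
/ɡ/ (between /a/ and /e/) occurs immediately after a vowel → [ɣ] by rule 2.
/e/ stays [e].

[peðɡutaɣe]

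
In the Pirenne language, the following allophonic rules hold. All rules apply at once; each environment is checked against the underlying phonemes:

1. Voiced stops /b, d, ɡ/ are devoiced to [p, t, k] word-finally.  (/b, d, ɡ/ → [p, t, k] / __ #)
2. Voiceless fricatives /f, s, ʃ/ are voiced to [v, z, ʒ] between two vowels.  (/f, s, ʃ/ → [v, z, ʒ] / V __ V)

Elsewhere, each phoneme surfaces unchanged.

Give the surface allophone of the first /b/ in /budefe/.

[b]

/b/ (word-initial): rule 1 targets it, but not word-finally → unchanged [b].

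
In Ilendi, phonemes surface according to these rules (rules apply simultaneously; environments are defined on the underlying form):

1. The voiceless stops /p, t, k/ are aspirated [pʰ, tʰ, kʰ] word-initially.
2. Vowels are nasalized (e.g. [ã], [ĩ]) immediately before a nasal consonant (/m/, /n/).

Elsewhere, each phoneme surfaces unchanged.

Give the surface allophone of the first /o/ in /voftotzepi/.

[o]

/o/ (between /v/ and /f/): rule 2 targets it, but not before a nasal consonant → unchanged [o].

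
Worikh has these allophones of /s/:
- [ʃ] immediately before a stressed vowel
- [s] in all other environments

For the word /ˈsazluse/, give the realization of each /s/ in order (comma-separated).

[ʃ], [s]

Occurrence 1 (position 1): immediately before a stressed vowel → [ʃ].
Occurrence 2 (position 6): no conditioning environment matches → elsewhere allophone [s].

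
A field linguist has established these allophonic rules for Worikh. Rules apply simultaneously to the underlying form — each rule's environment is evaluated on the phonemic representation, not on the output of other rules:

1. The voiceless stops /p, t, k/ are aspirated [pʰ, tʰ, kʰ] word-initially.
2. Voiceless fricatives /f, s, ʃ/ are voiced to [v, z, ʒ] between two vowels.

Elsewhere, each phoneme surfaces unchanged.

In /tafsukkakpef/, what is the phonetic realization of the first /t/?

[tʰ]

/t/ — word-initial, word-initially — surfaces as [tʰ] (rule 1).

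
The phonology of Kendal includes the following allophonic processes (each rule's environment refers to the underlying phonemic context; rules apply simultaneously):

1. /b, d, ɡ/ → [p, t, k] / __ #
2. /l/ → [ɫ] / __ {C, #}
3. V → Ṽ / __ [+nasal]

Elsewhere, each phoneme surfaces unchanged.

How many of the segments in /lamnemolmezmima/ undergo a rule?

4

Segments that undergo a rule: /a/ → [ã] (rule 3); /e/ → [ẽ] (rule 3); /l/ → [ɫ] (rule 2); /i/ → [ĩ] (rule 3).
All other segments surface unchanged.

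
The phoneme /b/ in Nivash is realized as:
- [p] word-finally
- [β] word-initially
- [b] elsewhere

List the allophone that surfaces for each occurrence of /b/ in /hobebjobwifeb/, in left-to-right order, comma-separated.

Occurrence 1 (position 3): no conditioning environment matches → elsewhere allophone [b].
Occurrence 2 (position 5): no conditioning environment matches → elsewhere allophone [b].
Occurrence 3 (position 8): no conditioning environment matches → elsewhere allophone [b].
Occurrence 4 (position 13): word-finally → [p].

[b], [b], [b], [p]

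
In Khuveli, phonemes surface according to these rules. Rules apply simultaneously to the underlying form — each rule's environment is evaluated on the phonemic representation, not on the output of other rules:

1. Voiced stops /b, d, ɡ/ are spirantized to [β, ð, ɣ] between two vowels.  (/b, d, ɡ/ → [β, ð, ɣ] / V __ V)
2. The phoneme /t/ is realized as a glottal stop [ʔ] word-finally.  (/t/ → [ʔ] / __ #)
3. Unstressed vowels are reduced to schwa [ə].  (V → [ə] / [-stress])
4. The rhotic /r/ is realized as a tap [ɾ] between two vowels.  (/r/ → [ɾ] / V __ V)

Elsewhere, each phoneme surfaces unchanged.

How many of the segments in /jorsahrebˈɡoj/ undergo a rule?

3

Segments that undergo a rule: /o/ → [ə] (rule 3); /a/ → [ə] (rule 3); /e/ → [ə] (rule 3).
All other segments surface unchanged.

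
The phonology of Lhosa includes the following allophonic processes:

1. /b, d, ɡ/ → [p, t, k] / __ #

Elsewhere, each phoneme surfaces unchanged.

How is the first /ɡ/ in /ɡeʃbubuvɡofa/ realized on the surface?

/ɡ/ (word-initial): rule 1 targets it, but not word-finally → unchanged [ɡ].

[ɡ]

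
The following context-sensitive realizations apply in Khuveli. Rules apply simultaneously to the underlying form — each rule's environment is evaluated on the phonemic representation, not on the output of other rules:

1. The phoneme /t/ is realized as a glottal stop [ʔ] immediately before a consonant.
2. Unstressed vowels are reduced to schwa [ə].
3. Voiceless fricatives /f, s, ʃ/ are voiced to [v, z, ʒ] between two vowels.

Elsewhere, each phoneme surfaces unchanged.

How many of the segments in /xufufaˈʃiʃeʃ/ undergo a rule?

8

Segments that undergo a rule: /u/ → [ə] (rule 2); /f/ → [v] (rule 3); /u/ → [ə] (rule 2); /f/ → [v] (rule 3); /a/ → [ə] (rule 2); /ʃ/ → [ʒ] (rule 3); /ʃ/ → [ʒ] (rule 3); /e/ → [ə] (rule 2).
All other segments surface unchanged.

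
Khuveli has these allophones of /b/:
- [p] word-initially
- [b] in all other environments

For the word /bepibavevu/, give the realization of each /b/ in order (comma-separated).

[p], [b]

Occurrence 1 (position 1): word-initially → [p].
Occurrence 2 (position 5): no conditioning environment matches → elsewhere allophone [b].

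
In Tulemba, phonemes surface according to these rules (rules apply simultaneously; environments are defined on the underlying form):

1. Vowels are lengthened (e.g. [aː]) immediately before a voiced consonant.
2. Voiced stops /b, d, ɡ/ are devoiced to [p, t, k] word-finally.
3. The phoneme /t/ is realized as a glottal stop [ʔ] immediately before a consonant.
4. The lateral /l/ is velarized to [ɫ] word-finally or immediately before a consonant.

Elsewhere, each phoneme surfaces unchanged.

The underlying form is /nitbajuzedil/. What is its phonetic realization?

/n/ (word-initial): no rule targets it → [n].
/i/ (between /n/ and /t/) fails the environment for rule 1, so it stays [i].
/t/ meets the environment for rule 3 (immediately before a consonant) → [ʔ].
/b/ (between /t/ and /a/) is in the target of rule 2 but the environment (word-finally) is not met → [b].
/a/ (between /b/ and /j/): before a voiced consonant, so rule 1 applies → [aː].
/j/ stays [j].
/u/ (between /j/ and /z/): before a voiced consonant, so rule 1 applies → [uː].
/z/ (between /u/ and /e/): no rule targets it → [z].
/e/ meets the environment for rule 1 (before a voiced consonant) → [eː].
/d/ (between /e/ and /i/) is in the target of rule 2 but the environment (word-finally) is not met → [d].
/i/ (between /d/ and /l/) occurs before a voiced consonant → [iː] by rule 1.
/l/ (word-final) occurs word-finally or immediately before a consonant → [ɫ] by rule 4.

[niʔbaːjuːzeːdiːɫ]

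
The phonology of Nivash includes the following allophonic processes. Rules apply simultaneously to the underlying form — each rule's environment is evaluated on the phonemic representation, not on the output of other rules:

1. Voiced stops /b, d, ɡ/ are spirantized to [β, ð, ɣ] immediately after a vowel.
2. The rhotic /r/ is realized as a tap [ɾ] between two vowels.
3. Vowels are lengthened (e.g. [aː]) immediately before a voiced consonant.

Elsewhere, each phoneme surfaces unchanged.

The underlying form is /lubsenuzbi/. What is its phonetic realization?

/l/ — not in any rule's target class → [l].
/u/ meets the environment for rule 3 (before a voiced consonant) → [uː].
/b/ — between /u/ and /s/, immediately after a vowel — surfaces as [β] (rule 1).
/s/ (between /b/ and /e/) is unaffected → [s].
/e/ — between /s/ and /n/, before a voiced consonant — surfaces as [eː] (rule 3).
/n/ (between /e/ and /u/) is unaffected → [n].
Rule 3 applies to /u/ (between /n/ and /z/: before a voiced consonant) → [uː].
/z/ stays [z].
/b/ (between /z/ and /i/) is in the target of rule 1 but the environment (immediately after a vowel) is not met → [b].
/i/ (word-final) fails the environment for rule 3, so it stays [i].

[luːβseːnuːzbi]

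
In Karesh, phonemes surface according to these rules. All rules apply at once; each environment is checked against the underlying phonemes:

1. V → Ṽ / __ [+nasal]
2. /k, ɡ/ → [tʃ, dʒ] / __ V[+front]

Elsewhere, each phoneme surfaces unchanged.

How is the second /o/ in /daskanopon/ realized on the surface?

/o/ — between /p/ and /n/, before a nasal consonant — surfaces as [õ] (rule 1).

[õ]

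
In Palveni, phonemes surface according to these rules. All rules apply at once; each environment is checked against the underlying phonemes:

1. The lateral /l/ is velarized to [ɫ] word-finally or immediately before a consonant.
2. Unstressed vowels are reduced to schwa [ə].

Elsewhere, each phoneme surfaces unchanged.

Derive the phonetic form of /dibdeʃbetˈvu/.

/i/ meets the environment for rule 2 (in an unstressed syllable) → [ə].
Rule 2 applies to /e/ (between /d/ and /ʃ/: in an unstressed syllable) → [ə].
/e/ (between /b/ and /t/): in an unstressed syllable, so rule 2 applies → [ə].
/u/ (word-final): rule 2 targets it, but not in an unstressed syllable → unchanged [u].

[dəbdəʃbətˈvu]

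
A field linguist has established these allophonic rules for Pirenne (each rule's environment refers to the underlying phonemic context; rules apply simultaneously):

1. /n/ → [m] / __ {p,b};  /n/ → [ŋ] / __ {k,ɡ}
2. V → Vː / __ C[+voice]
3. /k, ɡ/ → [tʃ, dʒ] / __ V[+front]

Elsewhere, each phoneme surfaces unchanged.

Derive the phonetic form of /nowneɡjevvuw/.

/n/ (word-initial) is in the target of rule 1 but the environment (before a labial or velar stop) is not met → [n].
/o/ (between /n/ and /w/) occurs before a voiced consonant → [oː] by rule 2.
/n/ (between /w/ and /e/): rule 1 targets it, but not before a labial or velar stop → unchanged [n].
/e/ meets the environment for rule 2 (before a voiced consonant) → [eː].
/ɡ/ (between /e/ and /j/): rule 3 targets it, but not before a front vowel → unchanged [ɡ].
/e/ (between /j/ and /v/) occurs before a voiced consonant → [eː] by rule 2.
/u/ — between /v/ and /w/, before a voiced consonant — surfaces as [uː] (rule 2).

[noːwneːɡjeːvvuːw]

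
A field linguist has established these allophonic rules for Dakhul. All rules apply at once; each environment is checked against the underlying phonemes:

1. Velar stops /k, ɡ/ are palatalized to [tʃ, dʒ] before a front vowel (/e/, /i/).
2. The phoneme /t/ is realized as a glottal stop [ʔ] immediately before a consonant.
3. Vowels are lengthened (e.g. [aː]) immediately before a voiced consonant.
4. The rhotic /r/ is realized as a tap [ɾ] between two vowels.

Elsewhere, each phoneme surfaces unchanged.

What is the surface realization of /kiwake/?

/k/ (word-initial) occurs before a front vowel → [tʃ] by rule 1.
Rule 3 applies to /i/ (between /k/ and /w/: before a voiced consonant) → [iː].
/w/ — not in any rule's target class → [w].
/a/ (between /w/ and /k/) fails the environment for rule 3, so it stays [a].
/k/ (between /a/ and /e/) occurs before a front vowel → [tʃ] by rule 1.
/e/ (word-final) fails the environment for rule 3, so it stays [e].

[tʃiːwatʃe]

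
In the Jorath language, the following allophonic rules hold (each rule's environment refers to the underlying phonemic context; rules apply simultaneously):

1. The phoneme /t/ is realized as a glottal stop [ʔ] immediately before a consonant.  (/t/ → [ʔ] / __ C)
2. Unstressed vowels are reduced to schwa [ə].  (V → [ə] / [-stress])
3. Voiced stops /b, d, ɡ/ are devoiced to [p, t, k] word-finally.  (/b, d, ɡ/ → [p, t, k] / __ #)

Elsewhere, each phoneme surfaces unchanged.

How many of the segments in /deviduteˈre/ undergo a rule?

Segments that undergo a rule: /e/ → [ə] (rule 2); /i/ → [ə] (rule 2); /u/ → [ə] (rule 2); /e/ → [ə] (rule 2).
All other segments surface unchanged.

4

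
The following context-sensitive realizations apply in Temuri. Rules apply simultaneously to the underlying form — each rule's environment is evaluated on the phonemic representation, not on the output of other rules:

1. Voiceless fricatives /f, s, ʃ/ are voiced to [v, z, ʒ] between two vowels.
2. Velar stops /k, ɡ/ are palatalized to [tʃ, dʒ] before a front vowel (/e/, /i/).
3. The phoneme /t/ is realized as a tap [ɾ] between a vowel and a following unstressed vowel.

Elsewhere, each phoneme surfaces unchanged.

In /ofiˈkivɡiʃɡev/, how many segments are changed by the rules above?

4

Segments that undergo a rule: /f/ → [v] (rule 1); /k/ → [tʃ] (rule 2); /ɡ/ → [dʒ] (rule 2); /ɡ/ → [dʒ] (rule 2).
All other segments surface unchanged.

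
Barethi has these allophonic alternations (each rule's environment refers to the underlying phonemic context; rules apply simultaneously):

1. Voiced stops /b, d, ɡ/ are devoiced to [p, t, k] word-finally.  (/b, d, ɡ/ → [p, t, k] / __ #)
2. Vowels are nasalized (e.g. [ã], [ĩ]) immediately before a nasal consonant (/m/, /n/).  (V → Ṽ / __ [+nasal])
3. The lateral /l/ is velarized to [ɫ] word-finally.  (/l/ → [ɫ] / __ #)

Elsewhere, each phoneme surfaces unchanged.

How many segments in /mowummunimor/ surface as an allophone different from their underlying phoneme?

Segments that undergo a rule: /u/ → [ũ] (rule 2); /u/ → [ũ] (rule 2); /i/ → [ĩ] (rule 2).
All other segments surface unchanged.

3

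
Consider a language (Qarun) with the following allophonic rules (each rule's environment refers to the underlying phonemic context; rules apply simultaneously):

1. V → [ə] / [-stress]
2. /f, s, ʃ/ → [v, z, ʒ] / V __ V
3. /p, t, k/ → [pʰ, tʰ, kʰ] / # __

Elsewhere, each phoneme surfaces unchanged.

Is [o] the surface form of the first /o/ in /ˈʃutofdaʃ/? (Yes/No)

/o/ — between /t/ and /f/, in an unstressed syllable — surfaces as [ə] (rule 1).
The actual realization is [ə], not [o].

No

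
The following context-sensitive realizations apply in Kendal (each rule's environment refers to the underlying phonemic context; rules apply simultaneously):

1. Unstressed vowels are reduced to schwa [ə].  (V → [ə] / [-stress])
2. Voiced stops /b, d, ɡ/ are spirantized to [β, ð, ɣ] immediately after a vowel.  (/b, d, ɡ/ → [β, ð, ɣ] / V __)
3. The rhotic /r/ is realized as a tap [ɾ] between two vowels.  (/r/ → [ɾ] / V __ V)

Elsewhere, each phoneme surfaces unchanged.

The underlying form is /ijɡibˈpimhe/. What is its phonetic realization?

/i/ (word-initial): in an unstressed syllable, so rule 1 applies → [ə].
/j/ — not in any rule's target class → [j].
/ɡ/ (between /j/ and /i/): rule 2 targets it, but not immediately after a vowel → unchanged [ɡ].
/i/ (between /ɡ/ and /b/) occurs in an unstressed syllable → [ə] by rule 1.
Rule 2 applies to /b/ (between /i/ and /p/: immediately after a vowel) → [β].
/p/ — not in any rule's target class → [p].
/i/ (between /p/ and /m/) is in the target of rule 1 but the environment (in an unstressed syllable) is not met → [i].
/m/ — not in any rule's target class → [m].
/h/ (between /m/ and /e/): no rule targets it → [h].
Rule 1 applies to /e/ (word-final: in an unstressed syllable) → [ə].

[əjɡəβˈpimhə]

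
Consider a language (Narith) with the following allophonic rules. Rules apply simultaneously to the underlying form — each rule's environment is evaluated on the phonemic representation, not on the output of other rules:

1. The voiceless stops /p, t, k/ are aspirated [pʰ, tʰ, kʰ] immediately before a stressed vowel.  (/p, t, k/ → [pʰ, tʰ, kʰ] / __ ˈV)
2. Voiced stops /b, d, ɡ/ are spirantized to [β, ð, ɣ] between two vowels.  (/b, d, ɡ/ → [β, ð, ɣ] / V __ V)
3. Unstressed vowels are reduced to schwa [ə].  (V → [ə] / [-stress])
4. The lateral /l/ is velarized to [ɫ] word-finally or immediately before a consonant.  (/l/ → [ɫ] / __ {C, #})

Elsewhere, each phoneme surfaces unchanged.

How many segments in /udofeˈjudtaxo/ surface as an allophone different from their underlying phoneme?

6

Segments that undergo a rule: /u/ → [ə] (rule 3); /d/ → [ð] (rule 2); /o/ → [ə] (rule 3); /e/ → [ə] (rule 3); /a/ → [ə] (rule 3); /o/ → [ə] (rule 3).
All other segments surface unchanged.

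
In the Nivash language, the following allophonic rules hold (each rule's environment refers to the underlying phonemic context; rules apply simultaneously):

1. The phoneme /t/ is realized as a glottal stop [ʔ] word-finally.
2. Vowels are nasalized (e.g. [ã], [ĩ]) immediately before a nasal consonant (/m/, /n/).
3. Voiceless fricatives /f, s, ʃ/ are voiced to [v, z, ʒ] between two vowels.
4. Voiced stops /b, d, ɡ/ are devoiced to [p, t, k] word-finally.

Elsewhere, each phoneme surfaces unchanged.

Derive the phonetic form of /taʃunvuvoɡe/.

[taʒũnvuvoɡe]

/t/ (word-initial): rule 1 targets it, but not word-finally → unchanged [t].
/a/ (between /t/ and /ʃ/) fails the environment for rule 2, so it stays [a].
/ʃ/ (between /a/ and /u/) occurs between two vowels → [ʒ] by rule 3.
/u/ meets the environment for rule 2 (before a nasal consonant) → [ũ].
/n/ (between /u/ and /v/) is unaffected → [n].
/v/ (between /n/ and /u/): no rule targets it → [v].
/u/ (between /v/ and /v/): rule 2 targets it, but not before a nasal consonant → unchanged [u].
/v/ — not in any rule's target class → [v].
/o/ — between /v/ and /ɡ/; rule 2 does not apply here → [o].
/ɡ/ (between /o/ and /e/) fails the environment for rule 4, so it stays [ɡ].
/e/ (word-final): rule 2 targets it, but not before a nasal consonant → unchanged [e].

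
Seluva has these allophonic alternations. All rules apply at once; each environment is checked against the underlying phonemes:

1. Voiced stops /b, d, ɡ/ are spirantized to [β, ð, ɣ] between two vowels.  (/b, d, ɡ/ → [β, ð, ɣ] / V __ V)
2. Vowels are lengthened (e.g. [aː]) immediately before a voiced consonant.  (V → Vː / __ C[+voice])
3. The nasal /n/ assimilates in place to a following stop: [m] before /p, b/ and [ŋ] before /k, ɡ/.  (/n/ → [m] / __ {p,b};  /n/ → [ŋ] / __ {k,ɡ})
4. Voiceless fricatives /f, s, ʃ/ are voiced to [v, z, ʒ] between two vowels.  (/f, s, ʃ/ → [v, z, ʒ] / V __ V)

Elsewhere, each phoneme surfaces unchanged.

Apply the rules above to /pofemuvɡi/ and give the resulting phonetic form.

[poveːmuːvɡi]

/o/ (between /p/ and /f/): rule 2 targets it, but not before a voiced consonant → unchanged [o].
Rule 4 applies to /f/ (between /o/ and /e/: between two vowels) → [v].
/e/ (between /f/ and /m/) occurs before a voiced consonant → [eː] by rule 2.
/u/ — between /m/ and /v/, before a voiced consonant — surfaces as [uː] (rule 2).
/ɡ/ (between /v/ and /i/) fails the environment for rule 1, so it stays [ɡ].
/i/ (word-final) is in the target of rule 2 but the environment (before a voiced consonant) is not met → [i].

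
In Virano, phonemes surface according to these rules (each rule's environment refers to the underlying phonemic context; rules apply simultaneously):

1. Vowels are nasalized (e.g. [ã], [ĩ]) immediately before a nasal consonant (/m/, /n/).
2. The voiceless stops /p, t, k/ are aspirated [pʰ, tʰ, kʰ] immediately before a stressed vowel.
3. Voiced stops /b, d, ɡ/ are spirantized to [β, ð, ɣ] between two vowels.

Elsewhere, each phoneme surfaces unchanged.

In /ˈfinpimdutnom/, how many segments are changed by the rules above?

Segments that undergo a rule: /i/ → [ĩ] (rule 1); /i/ → [ĩ] (rule 1); /o/ → [õ] (rule 1).
All other segments surface unchanged.

3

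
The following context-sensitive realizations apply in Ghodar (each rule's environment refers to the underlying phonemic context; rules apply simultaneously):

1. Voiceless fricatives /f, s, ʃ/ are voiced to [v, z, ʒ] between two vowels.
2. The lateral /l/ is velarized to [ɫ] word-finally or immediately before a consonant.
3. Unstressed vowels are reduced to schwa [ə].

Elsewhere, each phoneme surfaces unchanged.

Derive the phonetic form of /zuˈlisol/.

/u/ — between /z/ and /l/, in an unstressed syllable — surfaces as [ə] (rule 3).
/l/ (between /u/ and /i/) is in the target of rule 2 but the environment (word-finally or immediately before a consonant) is not met → [l].
/i/ — between /l/ and /s/; rule 3 does not apply here → [i].
Rule 1 applies to /s/ (between /i/ and /o/: between two vowels) → [z].
/o/ (between /s/ and /l/) occurs in an unstressed syllable → [ə] by rule 3.
/l/ meets the environment for rule 2 (word-finally or immediately before a consonant) → [ɫ].

[zəˈlizəɫ]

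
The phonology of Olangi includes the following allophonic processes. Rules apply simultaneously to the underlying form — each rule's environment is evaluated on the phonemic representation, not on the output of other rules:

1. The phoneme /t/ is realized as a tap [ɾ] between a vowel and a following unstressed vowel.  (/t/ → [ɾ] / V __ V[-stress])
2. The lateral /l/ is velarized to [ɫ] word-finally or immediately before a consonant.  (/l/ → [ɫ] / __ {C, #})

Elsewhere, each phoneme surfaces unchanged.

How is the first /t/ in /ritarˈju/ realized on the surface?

/t/ — between /i/ and /a/, between a vowel and a following unstressed vowel — surfaces as [ɾ] (rule 1).

[ɾ]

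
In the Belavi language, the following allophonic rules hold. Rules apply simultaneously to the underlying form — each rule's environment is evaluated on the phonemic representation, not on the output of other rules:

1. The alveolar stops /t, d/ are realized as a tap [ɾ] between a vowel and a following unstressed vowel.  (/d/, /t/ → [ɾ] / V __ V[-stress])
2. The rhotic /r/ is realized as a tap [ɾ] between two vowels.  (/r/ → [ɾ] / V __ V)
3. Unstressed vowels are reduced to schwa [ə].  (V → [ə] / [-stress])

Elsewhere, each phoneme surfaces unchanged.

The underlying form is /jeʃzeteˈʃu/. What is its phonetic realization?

/j/ (word-initial) is unaffected → [j].
/e/ (between /j/ and /ʃ/) occurs in an unstressed syllable → [ə] by rule 3.
/ʃ/ (between /e/ and /z/) is unaffected → [ʃ].
/z/ — not in any rule's target class → [z].
/e/ (between /z/ and /t/): in an unstressed syllable, so rule 3 applies → [ə].
Rule 1 applies to /t/ (between /e/ and /e/: between a vowel and a following unstressed vowel) → [ɾ].
/e/ (between /t/ and /ʃ/) occurs in an unstressed syllable → [ə] by rule 3.
/ʃ/ (between /e/ and /u/) is unaffected → [ʃ].
/u/ (word-final) fails the environment for rule 3, so it stays [u].

[jəʃzəɾəˈʃu]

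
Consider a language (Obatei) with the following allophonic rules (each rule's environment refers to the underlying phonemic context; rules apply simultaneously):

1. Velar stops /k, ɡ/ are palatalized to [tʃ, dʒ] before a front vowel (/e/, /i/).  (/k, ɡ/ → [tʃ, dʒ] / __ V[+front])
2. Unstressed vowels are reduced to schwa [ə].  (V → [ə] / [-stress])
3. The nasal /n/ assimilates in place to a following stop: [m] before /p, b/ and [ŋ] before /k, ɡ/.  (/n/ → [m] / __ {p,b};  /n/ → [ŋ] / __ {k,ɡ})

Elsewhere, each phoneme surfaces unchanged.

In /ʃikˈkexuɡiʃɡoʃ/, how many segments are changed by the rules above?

Segments that undergo a rule: /i/ → [ə] (rule 2); /k/ → [tʃ] (rule 1); /u/ → [ə] (rule 2); /ɡ/ → [dʒ] (rule 1); /i/ → [ə] (rule 2); /o/ → [ə] (rule 2).
All other segments surface unchanged.

6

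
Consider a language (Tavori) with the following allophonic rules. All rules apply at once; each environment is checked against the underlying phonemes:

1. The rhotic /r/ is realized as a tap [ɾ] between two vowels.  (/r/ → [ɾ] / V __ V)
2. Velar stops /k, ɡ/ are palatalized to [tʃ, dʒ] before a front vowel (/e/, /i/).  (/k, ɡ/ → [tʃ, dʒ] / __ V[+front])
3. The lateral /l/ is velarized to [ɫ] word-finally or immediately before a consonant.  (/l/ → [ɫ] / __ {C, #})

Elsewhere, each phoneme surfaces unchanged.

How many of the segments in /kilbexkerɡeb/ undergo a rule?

Segments that undergo a rule: /k/ → [tʃ] (rule 2); /l/ → [ɫ] (rule 3); /k/ → [tʃ] (rule 2); /ɡ/ → [dʒ] (rule 2).
All other segments surface unchanged.

4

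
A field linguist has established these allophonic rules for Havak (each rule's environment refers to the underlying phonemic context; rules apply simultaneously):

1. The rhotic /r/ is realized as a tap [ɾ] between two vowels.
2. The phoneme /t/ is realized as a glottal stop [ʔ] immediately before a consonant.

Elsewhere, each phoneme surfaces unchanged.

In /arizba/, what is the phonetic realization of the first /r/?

[ɾ]

Rule 1 applies to /r/ (between /a/ and /i/: between two vowels) → [ɾ].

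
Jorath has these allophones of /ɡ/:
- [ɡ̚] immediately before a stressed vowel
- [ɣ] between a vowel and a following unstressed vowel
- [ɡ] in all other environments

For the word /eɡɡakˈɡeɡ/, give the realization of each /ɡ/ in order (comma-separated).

Occurrence 1 (position 2): no conditioning environment matches → elsewhere allophone [ɡ].
Occurrence 2 (position 3): no conditioning environment matches → elsewhere allophone [ɡ].
Occurrence 3 (position 6): immediately before a stressed vowel → [ɡ̚].
Occurrence 4 (position 8): no conditioning environment matches → elsewhere allophone [ɡ].

[ɡ], [ɡ], [ɡ̚], [ɡ]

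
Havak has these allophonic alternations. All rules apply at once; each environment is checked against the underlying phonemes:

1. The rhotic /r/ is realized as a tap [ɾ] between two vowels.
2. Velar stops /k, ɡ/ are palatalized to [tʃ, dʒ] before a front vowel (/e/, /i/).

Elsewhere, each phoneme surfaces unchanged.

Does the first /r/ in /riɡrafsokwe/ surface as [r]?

/r/ (word-initial): rule 1 targets it, but not between two vowels → unchanged [r].
The actual realization is [r], which matches [r].

Yes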